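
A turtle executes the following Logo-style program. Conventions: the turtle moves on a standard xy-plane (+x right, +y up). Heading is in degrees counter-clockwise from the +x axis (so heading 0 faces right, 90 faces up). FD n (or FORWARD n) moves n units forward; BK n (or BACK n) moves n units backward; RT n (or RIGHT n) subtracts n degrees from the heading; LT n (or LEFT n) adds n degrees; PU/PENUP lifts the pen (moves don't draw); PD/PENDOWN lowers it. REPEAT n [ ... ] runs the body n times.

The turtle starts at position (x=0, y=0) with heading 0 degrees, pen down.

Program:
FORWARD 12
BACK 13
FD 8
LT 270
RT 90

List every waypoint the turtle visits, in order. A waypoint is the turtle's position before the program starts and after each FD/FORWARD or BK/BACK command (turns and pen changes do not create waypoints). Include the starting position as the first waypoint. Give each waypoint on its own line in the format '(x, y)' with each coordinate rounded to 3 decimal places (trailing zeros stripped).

Answer: (0, 0)
(12, 0)
(-1, 0)
(7, 0)

Derivation:
Executing turtle program step by step:
Start: pos=(0,0), heading=0, pen down
FD 12: (0,0) -> (12,0) [heading=0, draw]
BK 13: (12,0) -> (-1,0) [heading=0, draw]
FD 8: (-1,0) -> (7,0) [heading=0, draw]
LT 270: heading 0 -> 270
RT 90: heading 270 -> 180
Final: pos=(7,0), heading=180, 3 segment(s) drawn
Waypoints (4 total):
(0, 0)
(12, 0)
(-1, 0)
(7, 0)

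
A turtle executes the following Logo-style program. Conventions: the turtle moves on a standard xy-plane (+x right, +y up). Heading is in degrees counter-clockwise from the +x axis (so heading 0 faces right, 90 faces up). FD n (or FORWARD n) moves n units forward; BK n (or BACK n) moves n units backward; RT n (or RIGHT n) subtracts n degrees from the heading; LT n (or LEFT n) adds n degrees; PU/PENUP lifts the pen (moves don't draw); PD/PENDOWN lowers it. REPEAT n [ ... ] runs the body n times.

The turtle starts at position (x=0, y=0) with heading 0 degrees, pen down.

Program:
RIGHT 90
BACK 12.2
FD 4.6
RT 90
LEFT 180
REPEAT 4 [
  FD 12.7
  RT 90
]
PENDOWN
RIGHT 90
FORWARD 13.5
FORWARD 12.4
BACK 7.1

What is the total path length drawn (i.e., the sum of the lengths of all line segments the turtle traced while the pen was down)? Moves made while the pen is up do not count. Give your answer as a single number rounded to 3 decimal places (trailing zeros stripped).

Answer: 100.6

Derivation:
Executing turtle program step by step:
Start: pos=(0,0), heading=0, pen down
RT 90: heading 0 -> 270
BK 12.2: (0,0) -> (0,12.2) [heading=270, draw]
FD 4.6: (0,12.2) -> (0,7.6) [heading=270, draw]
RT 90: heading 270 -> 180
LT 180: heading 180 -> 0
REPEAT 4 [
  -- iteration 1/4 --
  FD 12.7: (0,7.6) -> (12.7,7.6) [heading=0, draw]
  RT 90: heading 0 -> 270
  -- iteration 2/4 --
  FD 12.7: (12.7,7.6) -> (12.7,-5.1) [heading=270, draw]
  RT 90: heading 270 -> 180
  -- iteration 3/4 --
  FD 12.7: (12.7,-5.1) -> (0,-5.1) [heading=180, draw]
  RT 90: heading 180 -> 90
  -- iteration 4/4 --
  FD 12.7: (0,-5.1) -> (0,7.6) [heading=90, draw]
  RT 90: heading 90 -> 0
]
PD: pen down
RT 90: heading 0 -> 270
FD 13.5: (0,7.6) -> (0,-5.9) [heading=270, draw]
FD 12.4: (0,-5.9) -> (0,-18.3) [heading=270, draw]
BK 7.1: (0,-18.3) -> (0,-11.2) [heading=270, draw]
Final: pos=(0,-11.2), heading=270, 9 segment(s) drawn

Segment lengths:
  seg 1: (0,0) -> (0,12.2), length = 12.2
  seg 2: (0,12.2) -> (0,7.6), length = 4.6
  seg 3: (0,7.6) -> (12.7,7.6), length = 12.7
  seg 4: (12.7,7.6) -> (12.7,-5.1), length = 12.7
  seg 5: (12.7,-5.1) -> (0,-5.1), length = 12.7
  seg 6: (0,-5.1) -> (0,7.6), length = 12.7
  seg 7: (0,7.6) -> (0,-5.9), length = 13.5
  seg 8: (0,-5.9) -> (0,-18.3), length = 12.4
  seg 9: (0,-18.3) -> (0,-11.2), length = 7.1
Total = 100.6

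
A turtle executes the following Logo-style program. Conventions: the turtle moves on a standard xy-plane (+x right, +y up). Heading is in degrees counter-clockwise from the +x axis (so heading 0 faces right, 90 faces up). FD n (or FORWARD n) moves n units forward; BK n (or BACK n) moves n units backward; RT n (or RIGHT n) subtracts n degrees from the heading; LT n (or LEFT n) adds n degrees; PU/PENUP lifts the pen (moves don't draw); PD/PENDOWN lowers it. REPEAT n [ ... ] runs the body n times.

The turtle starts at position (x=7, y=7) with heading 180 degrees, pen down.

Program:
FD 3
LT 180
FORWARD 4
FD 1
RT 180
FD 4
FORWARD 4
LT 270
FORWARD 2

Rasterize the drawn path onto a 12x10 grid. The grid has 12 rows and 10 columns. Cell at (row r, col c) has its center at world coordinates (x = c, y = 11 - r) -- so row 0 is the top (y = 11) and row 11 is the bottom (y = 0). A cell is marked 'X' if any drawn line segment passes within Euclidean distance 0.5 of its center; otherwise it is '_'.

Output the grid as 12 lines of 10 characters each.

Segment 0: (7,7) -> (4,7)
Segment 1: (4,7) -> (8,7)
Segment 2: (8,7) -> (9,7)
Segment 3: (9,7) -> (5,7)
Segment 4: (5,7) -> (1,7)
Segment 5: (1,7) -> (1,9)

Answer: __________
__________
_X________
_X________
_XXXXXXXXX
__________
__________
__________
__________
__________
__________
__________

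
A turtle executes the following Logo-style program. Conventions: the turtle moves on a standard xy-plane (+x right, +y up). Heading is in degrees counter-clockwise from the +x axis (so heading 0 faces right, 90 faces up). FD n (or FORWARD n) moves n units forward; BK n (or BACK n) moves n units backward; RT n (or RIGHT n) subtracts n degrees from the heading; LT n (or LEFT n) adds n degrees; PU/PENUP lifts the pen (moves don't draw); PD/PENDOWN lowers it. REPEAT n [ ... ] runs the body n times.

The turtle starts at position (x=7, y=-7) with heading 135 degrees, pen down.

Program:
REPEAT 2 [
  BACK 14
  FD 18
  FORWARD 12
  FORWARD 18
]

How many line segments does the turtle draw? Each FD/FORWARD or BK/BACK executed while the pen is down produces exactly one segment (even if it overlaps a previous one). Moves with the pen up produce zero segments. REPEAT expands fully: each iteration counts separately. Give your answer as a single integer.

Executing turtle program step by step:
Start: pos=(7,-7), heading=135, pen down
REPEAT 2 [
  -- iteration 1/2 --
  BK 14: (7,-7) -> (16.899,-16.899) [heading=135, draw]
  FD 18: (16.899,-16.899) -> (4.172,-4.172) [heading=135, draw]
  FD 12: (4.172,-4.172) -> (-4.314,4.314) [heading=135, draw]
  FD 18: (-4.314,4.314) -> (-17.042,17.042) [heading=135, draw]
  -- iteration 2/2 --
  BK 14: (-17.042,17.042) -> (-7.142,7.142) [heading=135, draw]
  FD 18: (-7.142,7.142) -> (-19.87,19.87) [heading=135, draw]
  FD 12: (-19.87,19.87) -> (-28.355,28.355) [heading=135, draw]
  FD 18: (-28.355,28.355) -> (-41.083,41.083) [heading=135, draw]
]
Final: pos=(-41.083,41.083), heading=135, 8 segment(s) drawn
Segments drawn: 8

Answer: 8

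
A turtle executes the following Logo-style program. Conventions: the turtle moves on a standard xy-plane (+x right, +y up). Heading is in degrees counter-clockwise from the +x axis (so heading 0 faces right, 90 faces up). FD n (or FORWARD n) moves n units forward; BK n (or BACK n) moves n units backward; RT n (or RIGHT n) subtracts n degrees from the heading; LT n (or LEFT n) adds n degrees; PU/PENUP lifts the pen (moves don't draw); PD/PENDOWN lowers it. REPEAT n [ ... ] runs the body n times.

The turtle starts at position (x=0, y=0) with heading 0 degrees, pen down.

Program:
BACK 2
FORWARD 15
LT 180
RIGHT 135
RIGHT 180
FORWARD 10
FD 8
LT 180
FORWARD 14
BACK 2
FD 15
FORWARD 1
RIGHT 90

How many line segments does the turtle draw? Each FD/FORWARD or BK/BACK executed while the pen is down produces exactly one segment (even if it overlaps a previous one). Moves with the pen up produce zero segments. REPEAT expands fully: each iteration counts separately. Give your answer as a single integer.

Answer: 8

Derivation:
Executing turtle program step by step:
Start: pos=(0,0), heading=0, pen down
BK 2: (0,0) -> (-2,0) [heading=0, draw]
FD 15: (-2,0) -> (13,0) [heading=0, draw]
LT 180: heading 0 -> 180
RT 135: heading 180 -> 45
RT 180: heading 45 -> 225
FD 10: (13,0) -> (5.929,-7.071) [heading=225, draw]
FD 8: (5.929,-7.071) -> (0.272,-12.728) [heading=225, draw]
LT 180: heading 225 -> 45
FD 14: (0.272,-12.728) -> (10.172,-2.828) [heading=45, draw]
BK 2: (10.172,-2.828) -> (8.757,-4.243) [heading=45, draw]
FD 15: (8.757,-4.243) -> (19.364,6.364) [heading=45, draw]
FD 1: (19.364,6.364) -> (20.071,7.071) [heading=45, draw]
RT 90: heading 45 -> 315
Final: pos=(20.071,7.071), heading=315, 8 segment(s) drawn
Segments drawn: 8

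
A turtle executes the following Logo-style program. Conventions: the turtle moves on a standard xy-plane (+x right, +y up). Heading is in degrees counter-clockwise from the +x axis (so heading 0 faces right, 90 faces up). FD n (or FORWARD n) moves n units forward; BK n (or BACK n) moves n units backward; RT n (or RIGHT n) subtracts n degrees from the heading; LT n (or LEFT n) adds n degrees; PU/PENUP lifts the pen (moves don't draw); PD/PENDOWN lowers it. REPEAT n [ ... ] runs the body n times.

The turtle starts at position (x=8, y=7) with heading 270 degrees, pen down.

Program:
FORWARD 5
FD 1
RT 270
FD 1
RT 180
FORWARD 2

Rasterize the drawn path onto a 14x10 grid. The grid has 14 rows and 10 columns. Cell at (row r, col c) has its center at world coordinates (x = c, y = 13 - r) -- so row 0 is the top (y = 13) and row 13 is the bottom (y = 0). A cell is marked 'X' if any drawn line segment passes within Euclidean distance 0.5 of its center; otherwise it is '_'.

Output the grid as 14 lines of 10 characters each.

Answer: __________
__________
__________
__________
__________
__________
________X_
________X_
________X_
________X_
________X_
________X_
_______XXX
__________

Derivation:
Segment 0: (8,7) -> (8,2)
Segment 1: (8,2) -> (8,1)
Segment 2: (8,1) -> (9,1)
Segment 3: (9,1) -> (7,1)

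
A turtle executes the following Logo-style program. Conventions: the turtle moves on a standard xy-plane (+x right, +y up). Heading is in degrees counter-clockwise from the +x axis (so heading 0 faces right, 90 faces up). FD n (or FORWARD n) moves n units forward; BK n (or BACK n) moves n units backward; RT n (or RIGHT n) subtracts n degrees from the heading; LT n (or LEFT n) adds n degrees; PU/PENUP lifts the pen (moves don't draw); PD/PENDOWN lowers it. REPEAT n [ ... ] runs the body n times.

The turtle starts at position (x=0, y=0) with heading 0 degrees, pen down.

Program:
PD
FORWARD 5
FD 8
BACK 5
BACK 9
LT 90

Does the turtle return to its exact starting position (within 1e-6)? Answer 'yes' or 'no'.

Answer: no

Derivation:
Executing turtle program step by step:
Start: pos=(0,0), heading=0, pen down
PD: pen down
FD 5: (0,0) -> (5,0) [heading=0, draw]
FD 8: (5,0) -> (13,0) [heading=0, draw]
BK 5: (13,0) -> (8,0) [heading=0, draw]
BK 9: (8,0) -> (-1,0) [heading=0, draw]
LT 90: heading 0 -> 90
Final: pos=(-1,0), heading=90, 4 segment(s) drawn

Start position: (0, 0)
Final position: (-1, 0)
Distance = 1; >= 1e-6 -> NOT closed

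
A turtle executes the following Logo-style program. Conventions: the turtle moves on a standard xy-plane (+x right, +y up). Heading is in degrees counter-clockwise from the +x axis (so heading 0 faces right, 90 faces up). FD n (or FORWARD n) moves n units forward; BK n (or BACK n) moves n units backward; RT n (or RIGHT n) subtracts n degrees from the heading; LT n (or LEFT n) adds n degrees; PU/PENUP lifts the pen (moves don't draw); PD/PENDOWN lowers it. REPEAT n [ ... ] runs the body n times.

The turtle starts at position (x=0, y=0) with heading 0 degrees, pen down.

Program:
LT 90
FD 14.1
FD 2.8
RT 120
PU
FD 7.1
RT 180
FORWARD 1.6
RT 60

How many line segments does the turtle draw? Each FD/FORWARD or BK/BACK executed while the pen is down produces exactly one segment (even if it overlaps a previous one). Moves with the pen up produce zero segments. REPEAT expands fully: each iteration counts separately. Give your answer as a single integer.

Executing turtle program step by step:
Start: pos=(0,0), heading=0, pen down
LT 90: heading 0 -> 90
FD 14.1: (0,0) -> (0,14.1) [heading=90, draw]
FD 2.8: (0,14.1) -> (0,16.9) [heading=90, draw]
RT 120: heading 90 -> 330
PU: pen up
FD 7.1: (0,16.9) -> (6.149,13.35) [heading=330, move]
RT 180: heading 330 -> 150
FD 1.6: (6.149,13.35) -> (4.763,14.15) [heading=150, move]
RT 60: heading 150 -> 90
Final: pos=(4.763,14.15), heading=90, 2 segment(s) drawn
Segments drawn: 2

Answer: 2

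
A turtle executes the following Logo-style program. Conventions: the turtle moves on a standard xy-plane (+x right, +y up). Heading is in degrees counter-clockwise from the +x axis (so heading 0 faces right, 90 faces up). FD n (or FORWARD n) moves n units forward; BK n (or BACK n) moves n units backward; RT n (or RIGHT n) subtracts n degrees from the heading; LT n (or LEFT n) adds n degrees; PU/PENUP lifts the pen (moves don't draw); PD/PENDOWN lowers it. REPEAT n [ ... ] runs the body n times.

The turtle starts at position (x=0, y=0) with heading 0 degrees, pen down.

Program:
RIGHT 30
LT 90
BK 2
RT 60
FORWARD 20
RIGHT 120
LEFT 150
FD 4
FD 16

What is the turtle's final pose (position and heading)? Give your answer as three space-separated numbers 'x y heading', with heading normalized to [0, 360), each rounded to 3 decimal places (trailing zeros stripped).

Answer: 36.321 8.268 30

Derivation:
Executing turtle program step by step:
Start: pos=(0,0), heading=0, pen down
RT 30: heading 0 -> 330
LT 90: heading 330 -> 60
BK 2: (0,0) -> (-1,-1.732) [heading=60, draw]
RT 60: heading 60 -> 0
FD 20: (-1,-1.732) -> (19,-1.732) [heading=0, draw]
RT 120: heading 0 -> 240
LT 150: heading 240 -> 30
FD 4: (19,-1.732) -> (22.464,0.268) [heading=30, draw]
FD 16: (22.464,0.268) -> (36.321,8.268) [heading=30, draw]
Final: pos=(36.321,8.268), heading=30, 4 segment(s) drawn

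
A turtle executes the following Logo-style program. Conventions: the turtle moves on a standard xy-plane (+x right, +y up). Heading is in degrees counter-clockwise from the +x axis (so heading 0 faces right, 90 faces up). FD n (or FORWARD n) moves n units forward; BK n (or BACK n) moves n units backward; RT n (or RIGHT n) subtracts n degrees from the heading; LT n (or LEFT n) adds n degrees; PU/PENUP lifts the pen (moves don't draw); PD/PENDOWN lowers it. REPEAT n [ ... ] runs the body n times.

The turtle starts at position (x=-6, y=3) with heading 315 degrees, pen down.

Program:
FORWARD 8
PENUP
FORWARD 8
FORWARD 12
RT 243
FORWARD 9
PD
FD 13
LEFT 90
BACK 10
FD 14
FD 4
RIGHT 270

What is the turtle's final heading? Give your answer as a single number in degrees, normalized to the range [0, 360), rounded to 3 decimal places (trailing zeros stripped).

Executing turtle program step by step:
Start: pos=(-6,3), heading=315, pen down
FD 8: (-6,3) -> (-0.343,-2.657) [heading=315, draw]
PU: pen up
FD 8: (-0.343,-2.657) -> (5.314,-8.314) [heading=315, move]
FD 12: (5.314,-8.314) -> (13.799,-16.799) [heading=315, move]
RT 243: heading 315 -> 72
FD 9: (13.799,-16.799) -> (16.58,-8.239) [heading=72, move]
PD: pen down
FD 13: (16.58,-8.239) -> (20.597,4.124) [heading=72, draw]
LT 90: heading 72 -> 162
BK 10: (20.597,4.124) -> (30.108,1.034) [heading=162, draw]
FD 14: (30.108,1.034) -> (16.793,5.36) [heading=162, draw]
FD 4: (16.793,5.36) -> (12.989,6.596) [heading=162, draw]
RT 270: heading 162 -> 252
Final: pos=(12.989,6.596), heading=252, 5 segment(s) drawn

Answer: 252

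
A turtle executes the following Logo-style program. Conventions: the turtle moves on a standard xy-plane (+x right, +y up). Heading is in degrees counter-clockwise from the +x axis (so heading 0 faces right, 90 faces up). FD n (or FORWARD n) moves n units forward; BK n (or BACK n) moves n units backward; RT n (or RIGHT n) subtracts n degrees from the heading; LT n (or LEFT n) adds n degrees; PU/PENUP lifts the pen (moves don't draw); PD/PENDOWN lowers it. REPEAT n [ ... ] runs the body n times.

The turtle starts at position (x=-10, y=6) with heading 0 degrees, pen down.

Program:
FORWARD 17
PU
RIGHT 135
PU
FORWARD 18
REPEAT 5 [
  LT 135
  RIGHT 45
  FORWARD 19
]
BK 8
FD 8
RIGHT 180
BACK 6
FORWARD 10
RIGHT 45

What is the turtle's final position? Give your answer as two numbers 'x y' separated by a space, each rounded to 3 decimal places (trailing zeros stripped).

Answer: 4.879 -17.335

Derivation:
Executing turtle program step by step:
Start: pos=(-10,6), heading=0, pen down
FD 17: (-10,6) -> (7,6) [heading=0, draw]
PU: pen up
RT 135: heading 0 -> 225
PU: pen up
FD 18: (7,6) -> (-5.728,-6.728) [heading=225, move]
REPEAT 5 [
  -- iteration 1/5 --
  LT 135: heading 225 -> 0
  RT 45: heading 0 -> 315
  FD 19: (-5.728,-6.728) -> (7.707,-20.163) [heading=315, move]
  -- iteration 2/5 --
  LT 135: heading 315 -> 90
  RT 45: heading 90 -> 45
  FD 19: (7.707,-20.163) -> (21.142,-6.728) [heading=45, move]
  -- iteration 3/5 --
  LT 135: heading 45 -> 180
  RT 45: heading 180 -> 135
  FD 19: (21.142,-6.728) -> (7.707,6.707) [heading=135, move]
  -- iteration 4/5 --
  LT 135: heading 135 -> 270
  RT 45: heading 270 -> 225
  FD 19: (7.707,6.707) -> (-5.728,-6.728) [heading=225, move]
  -- iteration 5/5 --
  LT 135: heading 225 -> 0
  RT 45: heading 0 -> 315
  FD 19: (-5.728,-6.728) -> (7.707,-20.163) [heading=315, move]
]
BK 8: (7.707,-20.163) -> (2.05,-14.506) [heading=315, move]
FD 8: (2.05,-14.506) -> (7.707,-20.163) [heading=315, move]
RT 180: heading 315 -> 135
BK 6: (7.707,-20.163) -> (11.95,-24.406) [heading=135, move]
FD 10: (11.95,-24.406) -> (4.879,-17.335) [heading=135, move]
RT 45: heading 135 -> 90
Final: pos=(4.879,-17.335), heading=90, 1 segment(s) drawn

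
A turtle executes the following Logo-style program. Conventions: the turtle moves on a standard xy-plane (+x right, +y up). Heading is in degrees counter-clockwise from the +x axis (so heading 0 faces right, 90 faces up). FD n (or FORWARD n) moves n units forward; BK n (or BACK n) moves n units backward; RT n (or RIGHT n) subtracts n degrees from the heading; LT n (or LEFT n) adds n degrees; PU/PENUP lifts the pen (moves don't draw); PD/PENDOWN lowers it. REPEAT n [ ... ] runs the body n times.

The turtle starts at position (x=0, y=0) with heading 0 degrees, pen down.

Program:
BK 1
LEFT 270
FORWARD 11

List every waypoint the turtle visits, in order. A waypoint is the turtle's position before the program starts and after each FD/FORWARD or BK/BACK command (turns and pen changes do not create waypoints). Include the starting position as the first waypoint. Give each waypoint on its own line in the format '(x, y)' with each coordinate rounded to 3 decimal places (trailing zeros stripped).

Answer: (0, 0)
(-1, 0)
(-1, -11)

Derivation:
Executing turtle program step by step:
Start: pos=(0,0), heading=0, pen down
BK 1: (0,0) -> (-1,0) [heading=0, draw]
LT 270: heading 0 -> 270
FD 11: (-1,0) -> (-1,-11) [heading=270, draw]
Final: pos=(-1,-11), heading=270, 2 segment(s) drawn
Waypoints (3 total):
(0, 0)
(-1, 0)
(-1, -11)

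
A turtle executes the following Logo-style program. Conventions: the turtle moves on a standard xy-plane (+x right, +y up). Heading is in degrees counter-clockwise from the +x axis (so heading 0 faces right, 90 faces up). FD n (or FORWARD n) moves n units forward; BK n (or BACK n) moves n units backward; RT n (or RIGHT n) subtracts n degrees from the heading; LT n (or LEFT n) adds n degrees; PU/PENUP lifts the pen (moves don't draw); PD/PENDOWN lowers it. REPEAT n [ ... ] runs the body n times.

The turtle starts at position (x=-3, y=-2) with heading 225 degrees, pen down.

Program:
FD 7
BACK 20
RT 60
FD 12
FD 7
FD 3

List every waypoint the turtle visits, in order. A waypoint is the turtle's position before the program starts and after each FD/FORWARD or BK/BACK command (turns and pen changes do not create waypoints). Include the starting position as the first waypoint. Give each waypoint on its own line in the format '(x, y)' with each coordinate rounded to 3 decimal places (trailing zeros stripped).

Answer: (-3, -2)
(-7.95, -6.95)
(6.192, 7.192)
(-5.399, 10.298)
(-12.16, 12.11)
(-15.058, 12.886)

Derivation:
Executing turtle program step by step:
Start: pos=(-3,-2), heading=225, pen down
FD 7: (-3,-2) -> (-7.95,-6.95) [heading=225, draw]
BK 20: (-7.95,-6.95) -> (6.192,7.192) [heading=225, draw]
RT 60: heading 225 -> 165
FD 12: (6.192,7.192) -> (-5.399,10.298) [heading=165, draw]
FD 7: (-5.399,10.298) -> (-12.16,12.11) [heading=165, draw]
FD 3: (-12.16,12.11) -> (-15.058,12.886) [heading=165, draw]
Final: pos=(-15.058,12.886), heading=165, 5 segment(s) drawn
Waypoints (6 total):
(-3, -2)
(-7.95, -6.95)
(6.192, 7.192)
(-5.399, 10.298)
(-12.16, 12.11)
(-15.058, 12.886)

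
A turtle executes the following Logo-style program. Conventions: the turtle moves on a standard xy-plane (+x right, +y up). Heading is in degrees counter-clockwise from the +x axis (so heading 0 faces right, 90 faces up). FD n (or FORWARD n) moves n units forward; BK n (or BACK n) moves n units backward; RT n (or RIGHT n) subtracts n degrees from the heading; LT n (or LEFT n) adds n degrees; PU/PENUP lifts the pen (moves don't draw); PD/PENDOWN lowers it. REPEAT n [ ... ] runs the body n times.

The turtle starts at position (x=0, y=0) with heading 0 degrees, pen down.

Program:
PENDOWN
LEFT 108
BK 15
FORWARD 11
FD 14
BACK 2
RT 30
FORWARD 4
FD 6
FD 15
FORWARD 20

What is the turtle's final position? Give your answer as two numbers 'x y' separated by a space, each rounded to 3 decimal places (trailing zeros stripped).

Answer: 6.884 51.625

Derivation:
Executing turtle program step by step:
Start: pos=(0,0), heading=0, pen down
PD: pen down
LT 108: heading 0 -> 108
BK 15: (0,0) -> (4.635,-14.266) [heading=108, draw]
FD 11: (4.635,-14.266) -> (1.236,-3.804) [heading=108, draw]
FD 14: (1.236,-3.804) -> (-3.09,9.511) [heading=108, draw]
BK 2: (-3.09,9.511) -> (-2.472,7.608) [heading=108, draw]
RT 30: heading 108 -> 78
FD 4: (-2.472,7.608) -> (-1.64,11.521) [heading=78, draw]
FD 6: (-1.64,11.521) -> (-0.393,17.39) [heading=78, draw]
FD 15: (-0.393,17.39) -> (2.726,32.062) [heading=78, draw]
FD 20: (2.726,32.062) -> (6.884,51.625) [heading=78, draw]
Final: pos=(6.884,51.625), heading=78, 8 segment(s) drawn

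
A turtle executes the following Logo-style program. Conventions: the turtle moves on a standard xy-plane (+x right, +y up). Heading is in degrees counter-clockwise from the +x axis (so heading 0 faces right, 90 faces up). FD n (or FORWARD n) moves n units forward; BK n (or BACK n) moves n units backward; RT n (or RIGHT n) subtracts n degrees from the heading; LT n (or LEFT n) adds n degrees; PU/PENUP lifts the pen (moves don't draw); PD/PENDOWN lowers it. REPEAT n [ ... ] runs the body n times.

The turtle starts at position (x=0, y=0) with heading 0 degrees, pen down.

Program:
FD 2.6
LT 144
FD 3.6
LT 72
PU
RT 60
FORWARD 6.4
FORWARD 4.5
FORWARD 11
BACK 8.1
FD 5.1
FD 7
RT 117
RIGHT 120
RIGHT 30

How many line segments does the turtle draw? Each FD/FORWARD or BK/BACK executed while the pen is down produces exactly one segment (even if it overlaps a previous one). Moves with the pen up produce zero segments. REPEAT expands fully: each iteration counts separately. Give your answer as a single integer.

Answer: 2

Derivation:
Executing turtle program step by step:
Start: pos=(0,0), heading=0, pen down
FD 2.6: (0,0) -> (2.6,0) [heading=0, draw]
LT 144: heading 0 -> 144
FD 3.6: (2.6,0) -> (-0.312,2.116) [heading=144, draw]
LT 72: heading 144 -> 216
PU: pen up
RT 60: heading 216 -> 156
FD 6.4: (-0.312,2.116) -> (-6.159,4.719) [heading=156, move]
FD 4.5: (-6.159,4.719) -> (-10.27,6.549) [heading=156, move]
FD 11: (-10.27,6.549) -> (-20.319,11.024) [heading=156, move]
BK 8.1: (-20.319,11.024) -> (-12.919,7.729) [heading=156, move]
FD 5.1: (-12.919,7.729) -> (-17.578,9.803) [heading=156, move]
FD 7: (-17.578,9.803) -> (-23.973,12.651) [heading=156, move]
RT 117: heading 156 -> 39
RT 120: heading 39 -> 279
RT 30: heading 279 -> 249
Final: pos=(-23.973,12.651), heading=249, 2 segment(s) drawn
Segments drawn: 2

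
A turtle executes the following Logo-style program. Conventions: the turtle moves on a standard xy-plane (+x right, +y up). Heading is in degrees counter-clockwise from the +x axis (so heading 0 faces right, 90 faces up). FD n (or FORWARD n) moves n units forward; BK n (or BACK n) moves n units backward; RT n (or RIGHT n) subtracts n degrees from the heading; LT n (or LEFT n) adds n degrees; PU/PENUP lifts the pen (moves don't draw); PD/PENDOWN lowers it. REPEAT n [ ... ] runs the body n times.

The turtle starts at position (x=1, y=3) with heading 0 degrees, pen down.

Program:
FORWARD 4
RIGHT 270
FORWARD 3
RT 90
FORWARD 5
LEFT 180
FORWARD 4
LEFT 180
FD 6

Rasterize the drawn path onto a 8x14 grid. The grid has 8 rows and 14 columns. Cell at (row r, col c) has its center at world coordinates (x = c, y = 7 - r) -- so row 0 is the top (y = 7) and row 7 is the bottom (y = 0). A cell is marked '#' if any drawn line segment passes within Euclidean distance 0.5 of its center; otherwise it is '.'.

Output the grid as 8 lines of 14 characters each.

Answer: ..............
.....########.
.....#........
.....#........
.#####........
..............
..............
..............

Derivation:
Segment 0: (1,3) -> (5,3)
Segment 1: (5,3) -> (5,6)
Segment 2: (5,6) -> (10,6)
Segment 3: (10,6) -> (6,6)
Segment 4: (6,6) -> (12,6)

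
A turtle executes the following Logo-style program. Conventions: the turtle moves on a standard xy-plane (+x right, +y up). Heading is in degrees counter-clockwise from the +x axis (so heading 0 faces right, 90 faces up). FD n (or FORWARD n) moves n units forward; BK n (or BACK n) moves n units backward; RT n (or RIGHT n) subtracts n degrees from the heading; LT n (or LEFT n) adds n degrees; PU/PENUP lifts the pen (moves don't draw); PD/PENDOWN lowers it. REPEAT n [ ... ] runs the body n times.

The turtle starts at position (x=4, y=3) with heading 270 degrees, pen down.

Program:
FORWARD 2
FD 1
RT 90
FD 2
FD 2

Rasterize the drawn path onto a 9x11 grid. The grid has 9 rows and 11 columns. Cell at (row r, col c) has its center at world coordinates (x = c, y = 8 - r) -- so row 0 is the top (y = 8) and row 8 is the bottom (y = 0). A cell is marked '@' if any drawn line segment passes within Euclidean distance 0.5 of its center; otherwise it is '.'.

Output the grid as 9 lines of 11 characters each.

Answer: ...........
...........
...........
...........
...........
....@......
....@......
....@......
@@@@@......

Derivation:
Segment 0: (4,3) -> (4,1)
Segment 1: (4,1) -> (4,0)
Segment 2: (4,0) -> (2,0)
Segment 3: (2,0) -> (-0,0)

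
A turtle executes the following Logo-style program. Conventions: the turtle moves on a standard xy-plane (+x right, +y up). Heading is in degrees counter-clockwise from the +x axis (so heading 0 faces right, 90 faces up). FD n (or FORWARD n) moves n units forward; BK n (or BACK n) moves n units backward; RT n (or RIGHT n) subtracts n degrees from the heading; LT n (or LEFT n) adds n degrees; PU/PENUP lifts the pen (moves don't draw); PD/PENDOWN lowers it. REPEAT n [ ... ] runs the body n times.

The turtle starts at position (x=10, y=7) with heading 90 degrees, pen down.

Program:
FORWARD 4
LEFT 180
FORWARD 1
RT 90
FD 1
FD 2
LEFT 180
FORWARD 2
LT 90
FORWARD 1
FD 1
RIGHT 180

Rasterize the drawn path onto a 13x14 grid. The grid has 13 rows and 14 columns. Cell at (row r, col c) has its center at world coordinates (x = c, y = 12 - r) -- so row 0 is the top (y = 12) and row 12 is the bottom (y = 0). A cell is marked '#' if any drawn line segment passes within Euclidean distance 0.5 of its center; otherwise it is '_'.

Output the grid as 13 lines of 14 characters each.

Answer: _________#____
_________##___
_______####___
__________#___
__________#___
__________#___
______________
______________
______________
______________
______________
______________
______________

Derivation:
Segment 0: (10,7) -> (10,11)
Segment 1: (10,11) -> (10,10)
Segment 2: (10,10) -> (9,10)
Segment 3: (9,10) -> (7,10)
Segment 4: (7,10) -> (9,10)
Segment 5: (9,10) -> (9,11)
Segment 6: (9,11) -> (9,12)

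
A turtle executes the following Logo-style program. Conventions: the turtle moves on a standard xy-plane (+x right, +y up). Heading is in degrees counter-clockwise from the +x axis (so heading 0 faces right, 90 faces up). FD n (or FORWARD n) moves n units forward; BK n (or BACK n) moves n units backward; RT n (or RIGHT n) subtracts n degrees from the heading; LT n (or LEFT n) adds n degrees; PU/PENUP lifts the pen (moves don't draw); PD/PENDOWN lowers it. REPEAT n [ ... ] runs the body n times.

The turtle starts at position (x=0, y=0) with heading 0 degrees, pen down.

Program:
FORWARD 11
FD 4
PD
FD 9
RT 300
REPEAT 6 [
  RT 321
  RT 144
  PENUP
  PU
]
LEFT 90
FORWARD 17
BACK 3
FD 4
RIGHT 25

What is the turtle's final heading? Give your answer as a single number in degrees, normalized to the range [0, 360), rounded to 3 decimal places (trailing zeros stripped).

Answer: 215

Derivation:
Executing turtle program step by step:
Start: pos=(0,0), heading=0, pen down
FD 11: (0,0) -> (11,0) [heading=0, draw]
FD 4: (11,0) -> (15,0) [heading=0, draw]
PD: pen down
FD 9: (15,0) -> (24,0) [heading=0, draw]
RT 300: heading 0 -> 60
REPEAT 6 [
  -- iteration 1/6 --
  RT 321: heading 60 -> 99
  RT 144: heading 99 -> 315
  PU: pen up
  PU: pen up
  -- iteration 2/6 --
  RT 321: heading 315 -> 354
  RT 144: heading 354 -> 210
  PU: pen up
  PU: pen up
  -- iteration 3/6 --
  RT 321: heading 210 -> 249
  RT 144: heading 249 -> 105
  PU: pen up
  PU: pen up
  -- iteration 4/6 --
  RT 321: heading 105 -> 144
  RT 144: heading 144 -> 0
  PU: pen up
  PU: pen up
  -- iteration 5/6 --
  RT 321: heading 0 -> 39
  RT 144: heading 39 -> 255
  PU: pen up
  PU: pen up
  -- iteration 6/6 --
  RT 321: heading 255 -> 294
  RT 144: heading 294 -> 150
  PU: pen up
  PU: pen up
]
LT 90: heading 150 -> 240
FD 17: (24,0) -> (15.5,-14.722) [heading=240, move]
BK 3: (15.5,-14.722) -> (17,-12.124) [heading=240, move]
FD 4: (17,-12.124) -> (15,-15.588) [heading=240, move]
RT 25: heading 240 -> 215
Final: pos=(15,-15.588), heading=215, 3 segment(s) drawn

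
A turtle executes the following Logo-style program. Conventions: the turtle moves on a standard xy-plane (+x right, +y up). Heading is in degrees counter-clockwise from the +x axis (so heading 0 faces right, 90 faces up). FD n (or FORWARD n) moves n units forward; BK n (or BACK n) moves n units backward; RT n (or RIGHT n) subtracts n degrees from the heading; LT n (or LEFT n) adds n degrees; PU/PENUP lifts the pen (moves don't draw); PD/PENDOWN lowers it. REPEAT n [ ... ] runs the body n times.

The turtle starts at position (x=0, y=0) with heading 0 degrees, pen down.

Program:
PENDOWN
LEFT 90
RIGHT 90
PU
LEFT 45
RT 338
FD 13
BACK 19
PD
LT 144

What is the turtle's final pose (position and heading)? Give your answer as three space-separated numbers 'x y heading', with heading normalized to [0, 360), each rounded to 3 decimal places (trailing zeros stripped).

Answer: -2.344 -5.523 211

Derivation:
Executing turtle program step by step:
Start: pos=(0,0), heading=0, pen down
PD: pen down
LT 90: heading 0 -> 90
RT 90: heading 90 -> 0
PU: pen up
LT 45: heading 0 -> 45
RT 338: heading 45 -> 67
FD 13: (0,0) -> (5.08,11.967) [heading=67, move]
BK 19: (5.08,11.967) -> (-2.344,-5.523) [heading=67, move]
PD: pen down
LT 144: heading 67 -> 211
Final: pos=(-2.344,-5.523), heading=211, 0 segment(s) drawn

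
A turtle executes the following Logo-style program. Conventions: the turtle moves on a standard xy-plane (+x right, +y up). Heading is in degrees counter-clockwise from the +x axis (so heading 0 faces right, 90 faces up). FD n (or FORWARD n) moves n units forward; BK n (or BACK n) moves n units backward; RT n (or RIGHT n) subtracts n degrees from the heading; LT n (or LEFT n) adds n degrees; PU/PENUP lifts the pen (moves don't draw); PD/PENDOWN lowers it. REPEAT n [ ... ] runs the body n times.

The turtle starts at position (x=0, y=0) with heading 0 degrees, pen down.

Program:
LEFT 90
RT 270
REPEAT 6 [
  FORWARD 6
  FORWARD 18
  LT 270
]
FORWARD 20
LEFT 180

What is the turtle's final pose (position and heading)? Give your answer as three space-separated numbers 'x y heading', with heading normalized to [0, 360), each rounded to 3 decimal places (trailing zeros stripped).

Executing turtle program step by step:
Start: pos=(0,0), heading=0, pen down
LT 90: heading 0 -> 90
RT 270: heading 90 -> 180
REPEAT 6 [
  -- iteration 1/6 --
  FD 6: (0,0) -> (-6,0) [heading=180, draw]
  FD 18: (-6,0) -> (-24,0) [heading=180, draw]
  LT 270: heading 180 -> 90
  -- iteration 2/6 --
  FD 6: (-24,0) -> (-24,6) [heading=90, draw]
  FD 18: (-24,6) -> (-24,24) [heading=90, draw]
  LT 270: heading 90 -> 0
  -- iteration 3/6 --
  FD 6: (-24,24) -> (-18,24) [heading=0, draw]
  FD 18: (-18,24) -> (0,24) [heading=0, draw]
  LT 270: heading 0 -> 270
  -- iteration 4/6 --
  FD 6: (0,24) -> (0,18) [heading=270, draw]
  FD 18: (0,18) -> (0,0) [heading=270, draw]
  LT 270: heading 270 -> 180
  -- iteration 5/6 --
  FD 6: (0,0) -> (-6,0) [heading=180, draw]
  FD 18: (-6,0) -> (-24,0) [heading=180, draw]
  LT 270: heading 180 -> 90
  -- iteration 6/6 --
  FD 6: (-24,0) -> (-24,6) [heading=90, draw]
  FD 18: (-24,6) -> (-24,24) [heading=90, draw]
  LT 270: heading 90 -> 0
]
FD 20: (-24,24) -> (-4,24) [heading=0, draw]
LT 180: heading 0 -> 180
Final: pos=(-4,24), heading=180, 13 segment(s) drawn

Answer: -4 24 180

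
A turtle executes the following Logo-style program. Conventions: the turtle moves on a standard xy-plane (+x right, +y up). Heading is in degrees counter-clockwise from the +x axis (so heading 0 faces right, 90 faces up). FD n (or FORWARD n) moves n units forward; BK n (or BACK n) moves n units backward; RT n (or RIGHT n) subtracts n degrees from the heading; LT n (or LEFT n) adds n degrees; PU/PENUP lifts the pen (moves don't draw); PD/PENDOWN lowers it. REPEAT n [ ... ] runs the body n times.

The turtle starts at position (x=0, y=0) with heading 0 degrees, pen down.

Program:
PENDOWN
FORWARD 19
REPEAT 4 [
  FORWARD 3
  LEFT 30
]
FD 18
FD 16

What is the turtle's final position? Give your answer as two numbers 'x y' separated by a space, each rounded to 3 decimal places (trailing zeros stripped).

Executing turtle program step by step:
Start: pos=(0,0), heading=0, pen down
PD: pen down
FD 19: (0,0) -> (19,0) [heading=0, draw]
REPEAT 4 [
  -- iteration 1/4 --
  FD 3: (19,0) -> (22,0) [heading=0, draw]
  LT 30: heading 0 -> 30
  -- iteration 2/4 --
  FD 3: (22,0) -> (24.598,1.5) [heading=30, draw]
  LT 30: heading 30 -> 60
  -- iteration 3/4 --
  FD 3: (24.598,1.5) -> (26.098,4.098) [heading=60, draw]
  LT 30: heading 60 -> 90
  -- iteration 4/4 --
  FD 3: (26.098,4.098) -> (26.098,7.098) [heading=90, draw]
  LT 30: heading 90 -> 120
]
FD 18: (26.098,7.098) -> (17.098,22.687) [heading=120, draw]
FD 16: (17.098,22.687) -> (9.098,36.543) [heading=120, draw]
Final: pos=(9.098,36.543), heading=120, 7 segment(s) drawn

Answer: 9.098 36.543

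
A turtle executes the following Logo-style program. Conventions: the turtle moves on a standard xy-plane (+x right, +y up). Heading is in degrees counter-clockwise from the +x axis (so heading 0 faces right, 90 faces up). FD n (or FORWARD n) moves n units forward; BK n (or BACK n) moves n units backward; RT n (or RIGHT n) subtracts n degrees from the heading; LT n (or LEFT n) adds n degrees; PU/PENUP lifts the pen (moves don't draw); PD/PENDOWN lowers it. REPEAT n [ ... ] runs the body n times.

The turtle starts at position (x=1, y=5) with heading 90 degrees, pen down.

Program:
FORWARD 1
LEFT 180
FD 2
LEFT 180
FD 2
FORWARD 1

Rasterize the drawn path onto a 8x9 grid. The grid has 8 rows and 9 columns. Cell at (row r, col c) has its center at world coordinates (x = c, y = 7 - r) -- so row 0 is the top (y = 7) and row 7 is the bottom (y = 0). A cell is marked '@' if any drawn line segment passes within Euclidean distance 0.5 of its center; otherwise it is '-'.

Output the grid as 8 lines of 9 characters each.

Answer: -@-------
-@-------
-@-------
-@-------
---------
---------
---------
---------

Derivation:
Segment 0: (1,5) -> (1,6)
Segment 1: (1,6) -> (1,4)
Segment 2: (1,4) -> (1,6)
Segment 3: (1,6) -> (1,7)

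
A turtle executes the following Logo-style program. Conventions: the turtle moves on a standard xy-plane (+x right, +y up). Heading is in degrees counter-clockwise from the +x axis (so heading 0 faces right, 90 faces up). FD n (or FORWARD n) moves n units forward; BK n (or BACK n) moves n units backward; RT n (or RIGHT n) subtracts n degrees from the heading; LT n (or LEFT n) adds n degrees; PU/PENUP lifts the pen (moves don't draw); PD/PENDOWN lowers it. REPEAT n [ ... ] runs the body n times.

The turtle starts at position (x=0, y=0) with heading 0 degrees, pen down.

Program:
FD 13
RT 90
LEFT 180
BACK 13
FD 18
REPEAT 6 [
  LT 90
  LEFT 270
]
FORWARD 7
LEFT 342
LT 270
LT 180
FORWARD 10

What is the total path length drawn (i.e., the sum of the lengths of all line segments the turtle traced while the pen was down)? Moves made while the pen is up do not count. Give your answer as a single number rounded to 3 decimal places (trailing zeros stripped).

Answer: 61

Derivation:
Executing turtle program step by step:
Start: pos=(0,0), heading=0, pen down
FD 13: (0,0) -> (13,0) [heading=0, draw]
RT 90: heading 0 -> 270
LT 180: heading 270 -> 90
BK 13: (13,0) -> (13,-13) [heading=90, draw]
FD 18: (13,-13) -> (13,5) [heading=90, draw]
REPEAT 6 [
  -- iteration 1/6 --
  LT 90: heading 90 -> 180
  LT 270: heading 180 -> 90
  -- iteration 2/6 --
  LT 90: heading 90 -> 180
  LT 270: heading 180 -> 90
  -- iteration 3/6 --
  LT 90: heading 90 -> 180
  LT 270: heading 180 -> 90
  -- iteration 4/6 --
  LT 90: heading 90 -> 180
  LT 270: heading 180 -> 90
  -- iteration 5/6 --
  LT 90: heading 90 -> 180
  LT 270: heading 180 -> 90
  -- iteration 6/6 --
  LT 90: heading 90 -> 180
  LT 270: heading 180 -> 90
]
FD 7: (13,5) -> (13,12) [heading=90, draw]
LT 342: heading 90 -> 72
LT 270: heading 72 -> 342
LT 180: heading 342 -> 162
FD 10: (13,12) -> (3.489,15.09) [heading=162, draw]
Final: pos=(3.489,15.09), heading=162, 5 segment(s) drawn

Segment lengths:
  seg 1: (0,0) -> (13,0), length = 13
  seg 2: (13,0) -> (13,-13), length = 13
  seg 3: (13,-13) -> (13,5), length = 18
  seg 4: (13,5) -> (13,12), length = 7
  seg 5: (13,12) -> (3.489,15.09), length = 10
Total = 61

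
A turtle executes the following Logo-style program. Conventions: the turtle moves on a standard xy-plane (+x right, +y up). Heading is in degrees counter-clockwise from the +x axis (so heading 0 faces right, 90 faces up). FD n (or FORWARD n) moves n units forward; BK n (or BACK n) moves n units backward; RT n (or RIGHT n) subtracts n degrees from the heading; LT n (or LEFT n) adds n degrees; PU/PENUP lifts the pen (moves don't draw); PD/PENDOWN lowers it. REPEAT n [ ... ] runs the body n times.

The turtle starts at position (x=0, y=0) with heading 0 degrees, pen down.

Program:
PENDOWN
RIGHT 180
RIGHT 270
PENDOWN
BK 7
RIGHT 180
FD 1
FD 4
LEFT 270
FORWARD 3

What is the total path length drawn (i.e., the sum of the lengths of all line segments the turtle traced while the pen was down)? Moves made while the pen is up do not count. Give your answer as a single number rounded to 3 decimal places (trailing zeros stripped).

Executing turtle program step by step:
Start: pos=(0,0), heading=0, pen down
PD: pen down
RT 180: heading 0 -> 180
RT 270: heading 180 -> 270
PD: pen down
BK 7: (0,0) -> (0,7) [heading=270, draw]
RT 180: heading 270 -> 90
FD 1: (0,7) -> (0,8) [heading=90, draw]
FD 4: (0,8) -> (0,12) [heading=90, draw]
LT 270: heading 90 -> 0
FD 3: (0,12) -> (3,12) [heading=0, draw]
Final: pos=(3,12), heading=0, 4 segment(s) drawn

Segment lengths:
  seg 1: (0,0) -> (0,7), length = 7
  seg 2: (0,7) -> (0,8), length = 1
  seg 3: (0,8) -> (0,12), length = 4
  seg 4: (0,12) -> (3,12), length = 3
Total = 15

Answer: 15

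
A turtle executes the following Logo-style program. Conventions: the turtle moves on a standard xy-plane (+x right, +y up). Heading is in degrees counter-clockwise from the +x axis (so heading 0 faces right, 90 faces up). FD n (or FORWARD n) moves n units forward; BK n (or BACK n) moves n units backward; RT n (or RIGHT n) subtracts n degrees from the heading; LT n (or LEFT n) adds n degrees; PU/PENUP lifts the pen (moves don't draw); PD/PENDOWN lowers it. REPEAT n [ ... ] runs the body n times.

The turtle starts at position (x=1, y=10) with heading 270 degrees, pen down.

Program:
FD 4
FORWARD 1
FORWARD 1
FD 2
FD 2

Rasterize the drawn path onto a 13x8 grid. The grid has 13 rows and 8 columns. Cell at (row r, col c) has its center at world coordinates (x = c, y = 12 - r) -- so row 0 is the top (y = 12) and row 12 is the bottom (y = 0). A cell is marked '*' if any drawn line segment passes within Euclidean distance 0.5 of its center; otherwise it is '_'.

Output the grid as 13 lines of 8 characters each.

Answer: ________
________
_*______
_*______
_*______
_*______
_*______
_*______
_*______
_*______
_*______
_*______
_*______

Derivation:
Segment 0: (1,10) -> (1,6)
Segment 1: (1,6) -> (1,5)
Segment 2: (1,5) -> (1,4)
Segment 3: (1,4) -> (1,2)
Segment 4: (1,2) -> (1,0)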